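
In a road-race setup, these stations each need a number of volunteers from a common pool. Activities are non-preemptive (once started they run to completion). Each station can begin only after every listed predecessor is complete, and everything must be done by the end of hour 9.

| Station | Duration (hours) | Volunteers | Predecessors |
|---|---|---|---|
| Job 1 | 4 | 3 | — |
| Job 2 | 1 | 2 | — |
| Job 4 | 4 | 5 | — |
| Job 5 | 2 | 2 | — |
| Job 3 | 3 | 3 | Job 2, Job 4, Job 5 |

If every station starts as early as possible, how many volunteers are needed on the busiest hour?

12

Early-start schedule: Job 1@1, Job 2@1, Job 4@1, Job 5@1, Job 3@5.
Load per hour: hour 1: 12, hour 2: 10, hour 3: 8, hour 4: 8, hour 5: 3, hour 6: 3, hour 7: 3, hour 8: 0, hour 9: 0.
Peak is 12.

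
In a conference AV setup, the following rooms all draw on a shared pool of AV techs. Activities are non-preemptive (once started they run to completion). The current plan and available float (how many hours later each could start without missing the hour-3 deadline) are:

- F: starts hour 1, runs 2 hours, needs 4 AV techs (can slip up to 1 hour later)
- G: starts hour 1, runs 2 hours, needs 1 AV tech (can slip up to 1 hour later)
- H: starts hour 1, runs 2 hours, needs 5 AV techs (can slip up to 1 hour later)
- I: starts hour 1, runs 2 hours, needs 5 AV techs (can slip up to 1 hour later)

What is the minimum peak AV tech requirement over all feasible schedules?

Schedule F@1, G@1, H@1, I@1: h1:15  h2:15  h3:0 — peak 15.
No arrangement of the 16 feasible schedules does better.

15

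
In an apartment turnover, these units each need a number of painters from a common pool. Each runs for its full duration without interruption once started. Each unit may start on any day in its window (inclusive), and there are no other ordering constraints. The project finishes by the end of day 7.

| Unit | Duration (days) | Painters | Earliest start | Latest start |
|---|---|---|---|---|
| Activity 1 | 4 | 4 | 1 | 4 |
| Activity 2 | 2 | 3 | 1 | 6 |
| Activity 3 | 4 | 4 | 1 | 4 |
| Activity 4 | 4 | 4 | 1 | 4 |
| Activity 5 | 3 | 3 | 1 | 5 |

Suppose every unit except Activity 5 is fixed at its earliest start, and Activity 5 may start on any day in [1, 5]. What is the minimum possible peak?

15

Activity 5@1: d1:18  d2:18  d3:15  d4:12  d5:0  d6:0  d7:0 → peak 18
Activity 5@2: d1:15  d2:18  d3:15  d4:15  d5:0  d6:0  d7:0 → peak 18
Activity 5@3: d1:15  d2:15  d3:15  d4:15  d5:3  d6:0  d7:0 → peak 15
Activity 5@4: d1:15  d2:15  d3:12  d4:15  d5:3  d6:3  d7:0 → peak 15
Activity 5@5: d1:15  d2:15  d3:12  d4:12  d5:3  d6:3  d7:3 → peak 15
Best is Activity 5@3, peak 15.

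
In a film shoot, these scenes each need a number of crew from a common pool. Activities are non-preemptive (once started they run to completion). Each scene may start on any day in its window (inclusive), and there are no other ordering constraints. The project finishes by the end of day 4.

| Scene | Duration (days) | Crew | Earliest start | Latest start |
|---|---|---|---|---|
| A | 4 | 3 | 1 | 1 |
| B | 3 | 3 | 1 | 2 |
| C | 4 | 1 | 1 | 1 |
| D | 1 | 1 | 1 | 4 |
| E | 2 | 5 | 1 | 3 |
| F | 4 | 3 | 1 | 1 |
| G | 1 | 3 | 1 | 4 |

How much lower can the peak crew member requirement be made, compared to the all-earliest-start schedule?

Early-start peak: d1:19  d2:15  d3:10  d4:7 ⇒ 19.
Leveled (A@1, B@1, C@1, D@1, E@2, F@1, G@1): d1:14  d2:15  d3:15  d4:7 ⇒ 15.
Reduction 19 − 15 = 4.

4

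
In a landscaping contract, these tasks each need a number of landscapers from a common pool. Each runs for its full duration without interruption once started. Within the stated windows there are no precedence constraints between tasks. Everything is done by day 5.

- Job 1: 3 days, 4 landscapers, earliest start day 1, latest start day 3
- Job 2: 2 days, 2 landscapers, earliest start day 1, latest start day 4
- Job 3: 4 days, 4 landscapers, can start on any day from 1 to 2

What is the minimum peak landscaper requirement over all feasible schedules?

8

Early-start (Job 1@1, Job 2@1, Job 3@1) gives peak 10: d1:10  d2:10  d3:8  d4:4  d5:0.
Shift Job 2→4.
Schedule Job 1@1, Job 2@4, Job 3@1: d1:8  d2:8  d3:8  d4:6  d5:2 — peak 8.
No arrangement of the 24 feasible schedules does better.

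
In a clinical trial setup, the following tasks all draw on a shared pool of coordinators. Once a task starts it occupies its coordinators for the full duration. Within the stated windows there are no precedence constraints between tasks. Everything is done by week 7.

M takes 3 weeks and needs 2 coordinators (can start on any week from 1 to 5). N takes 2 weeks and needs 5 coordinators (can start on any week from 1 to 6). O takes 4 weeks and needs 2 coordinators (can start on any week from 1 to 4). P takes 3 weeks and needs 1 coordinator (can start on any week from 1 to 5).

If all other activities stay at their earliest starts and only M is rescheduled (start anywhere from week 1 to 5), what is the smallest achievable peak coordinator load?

8

M@1: w1:10  w2:10  w3:5  w4:2  w5:0  w6:0  w7:0 → peak 10
M@2: w1:8  w2:10  w3:5  w4:4  w5:0  w6:0  w7:0 → peak 10
M@3: w1:8  w2:8  w3:5  w4:4  w5:2  w6:0  w7:0 → peak 8
M@4: w1:8  w2:8  w3:3  w4:4  w5:2  w6:2  w7:0 → peak 8
M@5: w1:8  w2:8  w3:3  w4:2  w5:2  w6:2  w7:2 → peak 8
Best is M@3, peak 8.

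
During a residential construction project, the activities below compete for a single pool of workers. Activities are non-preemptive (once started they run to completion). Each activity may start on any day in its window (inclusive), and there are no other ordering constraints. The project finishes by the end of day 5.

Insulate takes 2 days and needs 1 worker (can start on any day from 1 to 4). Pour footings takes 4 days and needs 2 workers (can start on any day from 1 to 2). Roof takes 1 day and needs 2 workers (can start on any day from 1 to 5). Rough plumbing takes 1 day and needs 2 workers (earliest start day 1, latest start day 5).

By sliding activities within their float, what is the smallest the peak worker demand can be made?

4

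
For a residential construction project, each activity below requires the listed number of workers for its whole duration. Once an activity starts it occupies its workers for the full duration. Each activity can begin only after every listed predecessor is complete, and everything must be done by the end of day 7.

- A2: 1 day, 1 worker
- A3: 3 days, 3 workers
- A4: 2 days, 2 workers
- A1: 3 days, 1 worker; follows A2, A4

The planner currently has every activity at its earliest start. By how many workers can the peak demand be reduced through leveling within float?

2

Early-start peak: d1:6  d2:5  d3:4  d4:1  d5:1  d6:0  d7:0 ⇒ 6.
Leveled (A2@1, A3@3, A4@1, A1@3): d1:3  d2:2  d3:4  d4:4  d5:4  d6:0  d7:0 ⇒ 4.
Reduction 6 − 4 = 2.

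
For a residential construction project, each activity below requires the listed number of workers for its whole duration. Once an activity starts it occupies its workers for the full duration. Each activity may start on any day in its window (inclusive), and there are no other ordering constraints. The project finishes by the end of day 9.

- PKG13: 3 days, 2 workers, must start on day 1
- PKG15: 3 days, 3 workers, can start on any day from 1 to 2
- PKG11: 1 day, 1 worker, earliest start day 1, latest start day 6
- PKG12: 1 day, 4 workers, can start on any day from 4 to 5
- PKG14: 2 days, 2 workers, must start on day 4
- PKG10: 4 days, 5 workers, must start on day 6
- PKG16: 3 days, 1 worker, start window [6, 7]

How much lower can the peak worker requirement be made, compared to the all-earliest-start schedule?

Early-start peak: d1:6  d2:5  d3:5  d4:6  d5:2  d6:6  d7:6  d8:6  d9:5 ⇒ 6.
Leveled (PKG13@1, PKG15@1, PKG11@1, PKG12@4, PKG14@4, PKG10@6, PKG16@6): d1:6  d2:5  d3:5  d4:6  d5:2  d6:6  d7:6  d8:6  d9:5 ⇒ 6.
Reduction 6 − 6 = 0.

0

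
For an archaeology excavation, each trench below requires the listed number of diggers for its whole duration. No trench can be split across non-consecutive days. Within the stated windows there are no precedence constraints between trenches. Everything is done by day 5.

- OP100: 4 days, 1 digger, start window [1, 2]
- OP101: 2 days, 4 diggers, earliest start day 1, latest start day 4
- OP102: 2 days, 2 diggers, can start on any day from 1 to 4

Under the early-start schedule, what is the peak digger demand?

7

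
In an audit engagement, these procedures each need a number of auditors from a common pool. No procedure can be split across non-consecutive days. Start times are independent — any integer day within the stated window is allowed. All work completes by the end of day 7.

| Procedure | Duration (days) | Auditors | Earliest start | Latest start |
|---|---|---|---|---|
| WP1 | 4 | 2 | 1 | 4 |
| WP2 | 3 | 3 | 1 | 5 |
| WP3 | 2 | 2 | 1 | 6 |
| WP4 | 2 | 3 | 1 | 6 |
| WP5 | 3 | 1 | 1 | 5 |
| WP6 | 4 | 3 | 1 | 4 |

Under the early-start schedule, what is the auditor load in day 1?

At early start, day 1 has: WP1, WP2, WP3, WP4, WP5, WP6.
Demand: 2 + 3 + 2 + 3 + 1 + 3 = 14.

14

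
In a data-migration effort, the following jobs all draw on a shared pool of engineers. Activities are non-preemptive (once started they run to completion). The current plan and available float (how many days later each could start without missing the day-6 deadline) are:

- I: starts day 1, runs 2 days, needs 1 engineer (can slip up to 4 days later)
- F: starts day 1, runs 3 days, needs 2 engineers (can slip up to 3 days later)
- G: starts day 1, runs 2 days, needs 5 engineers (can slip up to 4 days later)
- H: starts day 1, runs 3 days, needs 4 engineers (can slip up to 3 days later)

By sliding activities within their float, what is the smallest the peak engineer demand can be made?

6

Early-start (I@1, F@1, G@1, H@1) gives peak 12: d1:12  d2:12  d3:6  d4:0  d5:0  d6:0.
Shift F→3, H→3.
Schedule I@1, F@3, G@1, H@3: d1:6  d2:6  d3:6  d4:6  d5:6  d6:0 — peak 6.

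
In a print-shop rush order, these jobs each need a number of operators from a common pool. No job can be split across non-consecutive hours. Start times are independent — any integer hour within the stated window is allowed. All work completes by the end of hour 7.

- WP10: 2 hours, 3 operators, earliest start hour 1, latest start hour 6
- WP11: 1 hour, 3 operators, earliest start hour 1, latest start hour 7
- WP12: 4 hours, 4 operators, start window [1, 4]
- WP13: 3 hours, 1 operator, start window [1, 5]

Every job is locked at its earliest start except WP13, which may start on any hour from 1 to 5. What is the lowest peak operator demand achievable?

WP13@1: h1:11  h2:8  h3:5  h4:4  h5:0  h6:0  h7:0 → peak 11
WP13@2: h1:10  h2:8  h3:5  h4:5  h5:0  h6:0  h7:0 → peak 10
WP13@3: h1:10  h2:7  h3:5  h4:5  h5:1  h6:0  h7:0 → peak 10
WP13@4: h1:10  h2:7  h3:4  h4:5  h5:1  h6:1  h7:0 → peak 10
WP13@5: h1:10  h2:7  h3:4  h4:4  h5:1  h6:1  h7:1 → peak 10
Best is WP13@2, peak 10.

10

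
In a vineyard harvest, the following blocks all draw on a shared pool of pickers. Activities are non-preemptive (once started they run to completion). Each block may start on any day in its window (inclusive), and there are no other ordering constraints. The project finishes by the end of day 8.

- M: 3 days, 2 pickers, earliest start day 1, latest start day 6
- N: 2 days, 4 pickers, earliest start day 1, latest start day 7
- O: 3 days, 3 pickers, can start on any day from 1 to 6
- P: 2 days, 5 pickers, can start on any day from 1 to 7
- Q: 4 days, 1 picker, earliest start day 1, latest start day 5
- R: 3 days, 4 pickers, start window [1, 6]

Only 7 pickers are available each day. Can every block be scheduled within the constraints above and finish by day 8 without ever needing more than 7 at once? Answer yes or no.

yes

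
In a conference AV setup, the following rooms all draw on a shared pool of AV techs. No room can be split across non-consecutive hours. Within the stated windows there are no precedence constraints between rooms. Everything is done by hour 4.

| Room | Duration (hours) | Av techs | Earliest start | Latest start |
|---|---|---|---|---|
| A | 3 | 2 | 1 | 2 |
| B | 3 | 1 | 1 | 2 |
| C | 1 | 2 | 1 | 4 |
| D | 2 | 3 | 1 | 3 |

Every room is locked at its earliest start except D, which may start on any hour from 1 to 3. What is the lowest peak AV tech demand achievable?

6

D@1: h1:8  h2:6  h3:3  h4:0 → peak 8
D@2: h1:5  h2:6  h3:6  h4:0 → peak 6
D@3: h1:5  h2:3  h3:6  h4:3 → peak 6
Best is D@2, peak 6.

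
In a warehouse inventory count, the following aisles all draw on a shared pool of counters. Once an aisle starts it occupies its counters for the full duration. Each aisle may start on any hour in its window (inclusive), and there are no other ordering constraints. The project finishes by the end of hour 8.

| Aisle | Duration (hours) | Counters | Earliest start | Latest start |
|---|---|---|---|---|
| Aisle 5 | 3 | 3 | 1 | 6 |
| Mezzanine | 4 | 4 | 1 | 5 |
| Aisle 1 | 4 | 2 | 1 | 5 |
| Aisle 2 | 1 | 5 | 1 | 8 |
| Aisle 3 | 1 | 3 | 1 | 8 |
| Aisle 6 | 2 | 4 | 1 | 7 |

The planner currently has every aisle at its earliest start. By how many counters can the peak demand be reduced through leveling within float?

14

Early-start peak: h1:21  h2:13  h3:9  h4:6  h5:0  h6:0  h7:0  h8:0 ⇒ 21.
Leveled (Aisle 5@1, Mezzanine@1, Aisle 1@4, Aisle 2@5, Aisle 3@6, Aisle 6@7): h1:7  h2:7  h3:7  h4:6  h5:7  h6:5  h7:6  h8:4 ⇒ 7.
Reduction 21 − 7 = 14.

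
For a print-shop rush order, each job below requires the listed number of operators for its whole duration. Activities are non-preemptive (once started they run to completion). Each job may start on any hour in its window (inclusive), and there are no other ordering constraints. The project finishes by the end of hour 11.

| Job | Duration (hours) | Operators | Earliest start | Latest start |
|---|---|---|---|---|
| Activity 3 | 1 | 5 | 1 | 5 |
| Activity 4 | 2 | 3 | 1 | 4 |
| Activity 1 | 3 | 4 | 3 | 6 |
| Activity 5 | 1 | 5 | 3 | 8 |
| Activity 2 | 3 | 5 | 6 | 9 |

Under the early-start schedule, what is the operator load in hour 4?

At early start, hour 4 has: Activity 1.
Demand: 4 = 4.

4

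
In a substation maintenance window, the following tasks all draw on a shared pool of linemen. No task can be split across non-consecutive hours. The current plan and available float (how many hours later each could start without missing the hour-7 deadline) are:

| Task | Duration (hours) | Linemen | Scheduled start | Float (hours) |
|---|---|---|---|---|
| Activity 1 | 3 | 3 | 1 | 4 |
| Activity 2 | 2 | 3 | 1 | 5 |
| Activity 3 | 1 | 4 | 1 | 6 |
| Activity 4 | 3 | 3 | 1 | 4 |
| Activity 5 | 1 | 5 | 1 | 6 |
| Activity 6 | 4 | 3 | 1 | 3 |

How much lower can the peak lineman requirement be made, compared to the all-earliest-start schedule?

Early-start peak: h1:21  h2:12  h3:9  h4:3  h5:0  h6:0  h7:0 ⇒ 21.
Leveled (Activity 1@1, Activity 2@1, Activity 3@3, Activity 4@4, Activity 5@7, Activity 6@4): h1:6  h2:6  h3:7  h4:6  h5:6  h6:6  h7:8 ⇒ 8.
Reduction 21 − 8 = 13.

13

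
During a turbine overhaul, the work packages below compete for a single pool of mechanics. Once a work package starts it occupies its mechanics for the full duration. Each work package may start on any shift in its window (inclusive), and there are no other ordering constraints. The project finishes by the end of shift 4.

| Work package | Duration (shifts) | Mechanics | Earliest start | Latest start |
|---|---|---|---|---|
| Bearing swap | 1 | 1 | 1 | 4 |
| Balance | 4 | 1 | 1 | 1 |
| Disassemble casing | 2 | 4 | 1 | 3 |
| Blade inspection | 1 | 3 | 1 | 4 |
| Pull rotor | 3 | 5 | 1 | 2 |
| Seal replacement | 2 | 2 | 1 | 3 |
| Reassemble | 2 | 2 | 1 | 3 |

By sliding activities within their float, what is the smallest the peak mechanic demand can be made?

10

Early-start (Bearing swap@1, Balance@1, Disassemble casing@1, Blade inspection@1, Pull rotor@1, Seal replacement@1, Reassemble@1) gives peak 18: s1:18  s2:14  s3:6  s4:1.
Shift Pull rotor→2, Seal replacement→3, Reassemble→3.
Schedule Bearing swap@1, Balance@1, Disassemble casing@1, Blade inspection@1, Pull rotor@2, Seal replacement@3, Reassemble@3: s1:9  s2:10  s3:10  s4:10 — peak 10.
Total mechanic-shifts = 39 over 4 shifts ⇒ peak ≥ ⌈39/4⌉ = 10, so 10 is optimal.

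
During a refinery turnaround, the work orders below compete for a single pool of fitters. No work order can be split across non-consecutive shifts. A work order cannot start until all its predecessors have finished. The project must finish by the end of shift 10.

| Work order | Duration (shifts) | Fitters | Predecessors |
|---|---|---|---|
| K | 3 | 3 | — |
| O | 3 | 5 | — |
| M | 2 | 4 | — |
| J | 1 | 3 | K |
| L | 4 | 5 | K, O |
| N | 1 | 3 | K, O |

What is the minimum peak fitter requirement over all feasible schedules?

8

Early-start (K@1, O@1, M@1, J@4, L@4, N@4) gives peak 12: s1:12  s2:12  s3:8  s4:11  s5:5  s6:5  s7:5  s8:0  s9:0  s10:0.
Shift M→4, L→6, N→5.
Schedule K@1, O@1, M@4, J@4, L@6, N@5: s1:8  s2:8  s3:8  s4:7  s5:7  s6:5  s7:5  s8:5  s9:5  s10:0 — peak 8.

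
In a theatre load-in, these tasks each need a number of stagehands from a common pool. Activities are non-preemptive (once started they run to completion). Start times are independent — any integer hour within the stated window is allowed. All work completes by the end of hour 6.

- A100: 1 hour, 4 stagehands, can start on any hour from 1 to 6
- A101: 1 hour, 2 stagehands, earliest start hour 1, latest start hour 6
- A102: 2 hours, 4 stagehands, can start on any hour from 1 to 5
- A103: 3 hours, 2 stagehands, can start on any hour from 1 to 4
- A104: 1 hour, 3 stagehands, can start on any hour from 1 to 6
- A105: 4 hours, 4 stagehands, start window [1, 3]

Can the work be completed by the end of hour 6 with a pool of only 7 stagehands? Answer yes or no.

The minimum achievable peak is 8; 7 < 8, so no feasible schedule stays within the cap.

no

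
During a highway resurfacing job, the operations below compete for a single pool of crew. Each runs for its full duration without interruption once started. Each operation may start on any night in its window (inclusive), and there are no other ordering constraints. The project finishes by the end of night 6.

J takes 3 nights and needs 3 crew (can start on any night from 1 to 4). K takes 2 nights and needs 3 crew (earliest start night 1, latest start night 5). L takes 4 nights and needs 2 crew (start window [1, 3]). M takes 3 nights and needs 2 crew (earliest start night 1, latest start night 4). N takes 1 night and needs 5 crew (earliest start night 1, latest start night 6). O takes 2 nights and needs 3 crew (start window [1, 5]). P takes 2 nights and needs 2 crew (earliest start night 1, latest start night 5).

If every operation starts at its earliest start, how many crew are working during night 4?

2

At early start, night 4 has: L.
Demand: 2 = 2.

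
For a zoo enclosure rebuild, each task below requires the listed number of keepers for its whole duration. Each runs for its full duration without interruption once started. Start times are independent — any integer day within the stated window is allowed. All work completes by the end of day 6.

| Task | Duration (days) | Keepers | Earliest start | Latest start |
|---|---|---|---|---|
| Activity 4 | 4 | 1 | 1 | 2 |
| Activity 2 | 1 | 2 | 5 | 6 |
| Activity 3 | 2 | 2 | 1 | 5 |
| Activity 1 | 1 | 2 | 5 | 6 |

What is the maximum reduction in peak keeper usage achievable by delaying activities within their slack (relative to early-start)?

1

Early-start peak: d1:3  d2:3  d3:1  d4:1  d5:4  d6:0 ⇒ 4.
Leveled (Activity 4@1, Activity 2@5, Activity 3@1, Activity 1@6): d1:3  d2:3  d3:1  d4:1  d5:2  d6:2 ⇒ 3.
Reduction 4 − 3 = 1.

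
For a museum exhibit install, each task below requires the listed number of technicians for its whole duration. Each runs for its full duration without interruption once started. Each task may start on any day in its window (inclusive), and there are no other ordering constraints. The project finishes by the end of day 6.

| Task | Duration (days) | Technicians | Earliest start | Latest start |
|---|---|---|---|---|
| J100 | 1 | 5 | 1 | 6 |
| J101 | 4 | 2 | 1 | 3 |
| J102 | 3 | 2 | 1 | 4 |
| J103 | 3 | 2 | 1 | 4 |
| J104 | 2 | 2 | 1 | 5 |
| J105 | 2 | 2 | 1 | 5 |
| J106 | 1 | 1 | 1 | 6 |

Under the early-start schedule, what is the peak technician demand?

Early-start schedule: J100@1, J101@1, J102@1, J103@1, J104@1, J105@1, J106@1.
Load per day: day 1: 16, day 2: 10, day 3: 6, day 4: 2, day 5: 0, day 6: 0.
Peak is 16.

16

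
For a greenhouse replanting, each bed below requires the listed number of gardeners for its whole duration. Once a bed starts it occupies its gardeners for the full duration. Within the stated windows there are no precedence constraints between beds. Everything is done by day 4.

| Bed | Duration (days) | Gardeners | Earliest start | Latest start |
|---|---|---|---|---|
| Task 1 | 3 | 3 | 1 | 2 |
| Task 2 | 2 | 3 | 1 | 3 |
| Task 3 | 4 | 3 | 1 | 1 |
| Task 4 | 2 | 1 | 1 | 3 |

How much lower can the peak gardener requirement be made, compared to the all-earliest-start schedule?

Early-start peak: d1:10  d2:10  d3:6  d4:3 ⇒ 10.
Leveled (Task 1@1, Task 2@1, Task 3@1, Task 4@3): d1:9  d2:9  d3:7  d4:4 ⇒ 9.
Reduction 10 − 9 = 1.

1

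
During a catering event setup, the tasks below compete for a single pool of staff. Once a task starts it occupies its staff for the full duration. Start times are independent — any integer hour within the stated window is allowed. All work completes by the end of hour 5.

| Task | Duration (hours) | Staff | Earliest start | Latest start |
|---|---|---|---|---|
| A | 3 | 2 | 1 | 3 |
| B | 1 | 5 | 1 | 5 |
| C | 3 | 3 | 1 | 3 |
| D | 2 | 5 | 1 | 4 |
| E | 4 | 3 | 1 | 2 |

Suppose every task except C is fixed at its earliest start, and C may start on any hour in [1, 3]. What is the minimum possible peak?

C@1: h1:18  h2:13  h3:8  h4:3  h5:0 → peak 18
C@2: h1:15  h2:13  h3:8  h4:6  h5:0 → peak 15
C@3: h1:15  h2:10  h3:8  h4:6  h5:3 → peak 15
Best is C@2, peak 15.

15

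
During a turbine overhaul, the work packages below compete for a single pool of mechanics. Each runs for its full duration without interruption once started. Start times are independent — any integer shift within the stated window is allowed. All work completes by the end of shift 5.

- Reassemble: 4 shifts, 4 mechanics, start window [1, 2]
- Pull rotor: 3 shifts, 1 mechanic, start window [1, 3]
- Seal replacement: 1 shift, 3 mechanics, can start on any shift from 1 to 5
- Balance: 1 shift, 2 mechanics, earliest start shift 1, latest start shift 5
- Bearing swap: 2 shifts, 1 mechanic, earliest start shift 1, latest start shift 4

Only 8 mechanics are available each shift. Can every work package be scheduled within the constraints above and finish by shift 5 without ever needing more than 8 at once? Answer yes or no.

yes

Schedule Reassemble@1, Pull rotor@1, Seal replacement@5, Balance@4, Bearing swap@1: s1:6  s2:6  s3:5  s4:6  s5:3 — peak 6 ≤ 8.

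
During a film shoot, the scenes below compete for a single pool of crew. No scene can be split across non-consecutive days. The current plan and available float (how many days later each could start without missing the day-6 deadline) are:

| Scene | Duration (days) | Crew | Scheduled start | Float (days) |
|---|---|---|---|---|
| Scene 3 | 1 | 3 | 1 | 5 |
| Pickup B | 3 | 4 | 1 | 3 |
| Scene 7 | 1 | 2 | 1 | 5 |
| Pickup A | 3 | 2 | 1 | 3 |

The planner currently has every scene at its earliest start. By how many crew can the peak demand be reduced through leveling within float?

Early-start peak: d1:11  d2:6  d3:6  d4:0  d5:0  d6:0 ⇒ 11.
Leveled (Scene 3@1, Pickup B@4, Scene 7@2, Pickup A@1): d1:5  d2:4  d3:2  d4:4  d5:4  d6:4 ⇒ 5.
Reduction 11 − 5 = 6.

6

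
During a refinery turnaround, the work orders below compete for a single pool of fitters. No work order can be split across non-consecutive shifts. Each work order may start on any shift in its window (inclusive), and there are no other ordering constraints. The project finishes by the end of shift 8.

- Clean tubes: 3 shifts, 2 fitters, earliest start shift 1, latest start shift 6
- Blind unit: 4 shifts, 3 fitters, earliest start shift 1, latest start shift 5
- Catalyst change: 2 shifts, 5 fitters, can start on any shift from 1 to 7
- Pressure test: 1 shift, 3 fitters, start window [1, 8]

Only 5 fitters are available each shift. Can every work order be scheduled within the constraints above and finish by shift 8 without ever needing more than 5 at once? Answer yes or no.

Schedule Clean tubes@1, Blind unit@1, Catalyst change@5, Pressure test@7: s1:5  s2:5  s3:5  s4:3  s5:5  s6:5  s7:3  s8:0 — peak 5 ≤ 5.

yes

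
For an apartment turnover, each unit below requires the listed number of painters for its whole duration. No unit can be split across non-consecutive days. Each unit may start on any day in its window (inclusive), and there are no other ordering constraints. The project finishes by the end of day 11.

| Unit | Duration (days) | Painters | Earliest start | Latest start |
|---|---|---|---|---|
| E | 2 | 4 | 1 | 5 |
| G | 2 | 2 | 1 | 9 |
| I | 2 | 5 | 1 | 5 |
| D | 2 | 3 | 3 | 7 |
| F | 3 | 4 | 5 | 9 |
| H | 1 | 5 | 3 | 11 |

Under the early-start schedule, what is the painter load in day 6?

At early start, day 6 has: F.
Demand: 4 = 4.

4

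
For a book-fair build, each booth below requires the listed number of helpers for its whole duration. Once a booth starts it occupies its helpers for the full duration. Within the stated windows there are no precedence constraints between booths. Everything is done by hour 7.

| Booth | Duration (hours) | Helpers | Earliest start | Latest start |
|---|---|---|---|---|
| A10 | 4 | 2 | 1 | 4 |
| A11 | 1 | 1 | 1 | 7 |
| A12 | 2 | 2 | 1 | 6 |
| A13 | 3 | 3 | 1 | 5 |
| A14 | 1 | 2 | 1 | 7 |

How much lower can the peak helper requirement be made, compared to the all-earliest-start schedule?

6

Early-start peak: h1:10  h2:7  h3:5  h4:2  h5:0  h6:0  h7:0 ⇒ 10.
Leveled (A10@1, A11@1, A12@2, A13@5, A14@4): h1:3  h2:4  h3:4  h4:4  h5:3  h6:3  h7:3 ⇒ 4.
Reduction 10 − 4 = 6.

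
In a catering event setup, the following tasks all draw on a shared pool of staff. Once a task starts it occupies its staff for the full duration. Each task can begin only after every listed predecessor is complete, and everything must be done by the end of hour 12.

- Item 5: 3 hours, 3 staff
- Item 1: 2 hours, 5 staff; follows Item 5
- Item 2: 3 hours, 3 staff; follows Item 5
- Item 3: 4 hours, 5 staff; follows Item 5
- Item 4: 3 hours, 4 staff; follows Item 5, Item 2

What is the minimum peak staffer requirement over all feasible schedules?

8

Early-start (Item 5@1, Item 1@4, Item 2@4, Item 3@4, Item 4@7) gives peak 13: h1:3  h2:3  h3:3  h4:13  h5:13  h6:8  h7:9  h8:4  h9:4  h10:0  h11:0  h12:0.
Shift Item 3→6, Item 4→10.
Schedule Item 5@1, Item 1@4, Item 2@4, Item 3@6, Item 4@10: h1:3  h2:3  h3:3  h4:8  h5:8  h6:8  h7:5  h8:5  h9:5  h10:4  h11:4  h12:4 — peak 8.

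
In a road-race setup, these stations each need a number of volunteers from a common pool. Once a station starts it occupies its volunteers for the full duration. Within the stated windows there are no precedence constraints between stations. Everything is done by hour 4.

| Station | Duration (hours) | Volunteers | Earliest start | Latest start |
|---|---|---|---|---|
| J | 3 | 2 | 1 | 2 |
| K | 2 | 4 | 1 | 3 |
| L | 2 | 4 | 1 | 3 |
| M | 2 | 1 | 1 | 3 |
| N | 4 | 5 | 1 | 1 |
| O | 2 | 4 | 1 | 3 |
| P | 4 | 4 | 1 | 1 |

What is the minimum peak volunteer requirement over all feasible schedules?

19

Early-start (J@1, K@1, L@1, M@1, N@1, O@1, P@1) gives peak 24: h1:24  h2:24  h3:11  h4:9.
Shift M→3, O→3.
Schedule J@1, K@1, L@1, M@3, N@1, O@3, P@1: h1:19  h2:19  h3:16  h4:14 — peak 19.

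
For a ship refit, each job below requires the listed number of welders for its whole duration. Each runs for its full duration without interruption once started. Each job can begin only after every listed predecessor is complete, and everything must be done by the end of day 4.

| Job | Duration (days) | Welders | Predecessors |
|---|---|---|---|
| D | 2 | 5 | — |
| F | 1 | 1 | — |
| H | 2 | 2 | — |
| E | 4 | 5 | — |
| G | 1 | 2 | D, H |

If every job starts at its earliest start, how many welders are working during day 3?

At early start, day 3 has: E, G.
Demand: 5 + 2 = 7.

7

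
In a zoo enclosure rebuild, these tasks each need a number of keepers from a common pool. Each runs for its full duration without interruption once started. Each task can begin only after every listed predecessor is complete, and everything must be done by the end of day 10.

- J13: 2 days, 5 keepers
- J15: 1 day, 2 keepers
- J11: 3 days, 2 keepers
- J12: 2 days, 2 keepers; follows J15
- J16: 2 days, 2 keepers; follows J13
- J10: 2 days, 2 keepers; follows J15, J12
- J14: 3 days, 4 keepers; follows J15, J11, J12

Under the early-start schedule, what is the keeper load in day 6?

4

At early start, day 6 has: J14.
Demand: 4 = 4.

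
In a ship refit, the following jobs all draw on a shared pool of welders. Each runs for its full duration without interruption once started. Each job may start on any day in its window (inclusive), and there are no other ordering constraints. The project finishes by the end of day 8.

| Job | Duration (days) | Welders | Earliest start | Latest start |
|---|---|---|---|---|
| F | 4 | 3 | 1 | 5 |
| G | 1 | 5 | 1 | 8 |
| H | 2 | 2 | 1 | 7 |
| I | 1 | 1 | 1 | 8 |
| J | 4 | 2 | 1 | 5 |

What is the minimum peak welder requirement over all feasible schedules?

Early-start (F@1, G@1, H@1, I@1, J@1) gives peak 13: d1:13  d2:7  d3:5  d4:5  d5:0  d6:0  d7:0  d8:0.
Shift G→5, H→6, I→6.
Schedule F@1, G@5, H@6, I@6, J@1: d1:5  d2:5  d3:5  d4:5  d5:5  d6:3  d7:2  d8:0 — peak 5.

5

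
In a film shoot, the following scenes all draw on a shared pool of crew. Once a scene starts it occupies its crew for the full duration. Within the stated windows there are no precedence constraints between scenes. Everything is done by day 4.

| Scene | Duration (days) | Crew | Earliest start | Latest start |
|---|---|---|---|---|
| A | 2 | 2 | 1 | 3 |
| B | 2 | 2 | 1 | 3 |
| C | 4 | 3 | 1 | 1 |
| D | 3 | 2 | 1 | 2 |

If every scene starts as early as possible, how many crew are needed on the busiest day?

Early-start schedule: A@1, B@1, C@1, D@1.
Load per day: day 1: 9, day 2: 9, day 3: 5, day 4: 3.
Peak is 9.

9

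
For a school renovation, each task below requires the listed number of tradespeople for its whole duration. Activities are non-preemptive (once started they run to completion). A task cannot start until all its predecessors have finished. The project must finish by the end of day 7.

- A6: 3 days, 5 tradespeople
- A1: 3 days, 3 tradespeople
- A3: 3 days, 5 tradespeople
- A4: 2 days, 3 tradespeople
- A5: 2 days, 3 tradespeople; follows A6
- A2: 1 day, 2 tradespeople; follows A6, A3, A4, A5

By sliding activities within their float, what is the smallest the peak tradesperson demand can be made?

Early-start (A6@1, A1@1, A3@1, A4@1, A5@4, A2@6) gives peak 16: d1:16  d2:16  d3:13  d4:3  d5:3  d6:2  d7:0.
Shift A1→4, A4→4.
Schedule A6@1, A1@4, A3@1, A4@4, A5@4, A2@6: d1:10  d2:10  d3:10  d4:9  d5:9  d6:5  d7:0 — peak 10.

10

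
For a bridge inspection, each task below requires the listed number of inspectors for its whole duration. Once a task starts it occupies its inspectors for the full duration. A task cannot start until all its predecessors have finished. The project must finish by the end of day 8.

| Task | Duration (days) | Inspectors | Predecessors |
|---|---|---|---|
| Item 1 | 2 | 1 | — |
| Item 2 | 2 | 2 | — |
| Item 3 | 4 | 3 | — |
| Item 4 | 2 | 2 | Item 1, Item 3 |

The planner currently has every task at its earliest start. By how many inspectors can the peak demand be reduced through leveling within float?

3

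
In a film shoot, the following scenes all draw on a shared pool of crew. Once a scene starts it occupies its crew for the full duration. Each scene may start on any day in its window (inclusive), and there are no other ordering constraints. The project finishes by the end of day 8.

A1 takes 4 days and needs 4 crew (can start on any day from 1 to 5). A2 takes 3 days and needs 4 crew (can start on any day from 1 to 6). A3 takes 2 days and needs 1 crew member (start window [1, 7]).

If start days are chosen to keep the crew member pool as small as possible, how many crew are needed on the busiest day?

5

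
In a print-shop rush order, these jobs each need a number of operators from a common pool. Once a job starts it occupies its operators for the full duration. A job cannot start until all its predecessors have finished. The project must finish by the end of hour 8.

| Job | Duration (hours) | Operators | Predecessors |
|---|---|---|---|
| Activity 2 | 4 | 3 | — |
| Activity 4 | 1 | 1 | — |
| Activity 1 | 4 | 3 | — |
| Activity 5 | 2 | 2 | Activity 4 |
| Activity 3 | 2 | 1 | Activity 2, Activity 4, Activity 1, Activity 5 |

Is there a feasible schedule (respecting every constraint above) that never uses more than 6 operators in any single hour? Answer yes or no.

Schedule Activity 2@1, Activity 4@1, Activity 1@2, Activity 5@5, Activity 3@7: h1:4  h2:6  h3:6  h4:6  h5:5  h6:2  h7:1  h8:1 — peak 6 ≤ 6.

yes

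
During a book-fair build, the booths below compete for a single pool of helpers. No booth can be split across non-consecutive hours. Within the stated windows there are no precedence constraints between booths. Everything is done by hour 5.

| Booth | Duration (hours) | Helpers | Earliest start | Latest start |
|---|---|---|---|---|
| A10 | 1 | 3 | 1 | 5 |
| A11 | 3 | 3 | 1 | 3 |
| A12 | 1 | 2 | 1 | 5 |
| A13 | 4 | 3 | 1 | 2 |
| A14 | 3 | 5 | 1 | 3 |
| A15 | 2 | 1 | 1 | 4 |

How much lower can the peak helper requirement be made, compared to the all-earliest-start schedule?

6

Early-start peak: h1:17  h2:12  h3:11  h4:3  h5:0 ⇒ 17.
Leveled (A10@1, A11@1, A12@1, A13@1, A14@2, A15@4): h1:11  h2:11  h3:11  h4:9  h5:1 ⇒ 11.
Reduction 17 − 11 = 6.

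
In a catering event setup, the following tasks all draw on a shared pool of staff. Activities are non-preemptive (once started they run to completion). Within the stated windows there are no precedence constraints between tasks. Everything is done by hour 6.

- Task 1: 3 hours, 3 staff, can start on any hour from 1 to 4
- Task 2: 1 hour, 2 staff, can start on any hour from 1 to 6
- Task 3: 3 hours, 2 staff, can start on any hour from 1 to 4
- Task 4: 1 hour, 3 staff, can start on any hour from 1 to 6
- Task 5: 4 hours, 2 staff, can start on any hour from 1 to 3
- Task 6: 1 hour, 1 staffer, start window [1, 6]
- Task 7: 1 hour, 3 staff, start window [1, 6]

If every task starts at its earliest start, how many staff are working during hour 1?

16

At early start, hour 1 has: Task 1, Task 2, Task 3, Task 4, Task 5, Task 6, Task 7.
Demand: 3 + 2 + 2 + 3 + 2 + 1 + 3 = 16.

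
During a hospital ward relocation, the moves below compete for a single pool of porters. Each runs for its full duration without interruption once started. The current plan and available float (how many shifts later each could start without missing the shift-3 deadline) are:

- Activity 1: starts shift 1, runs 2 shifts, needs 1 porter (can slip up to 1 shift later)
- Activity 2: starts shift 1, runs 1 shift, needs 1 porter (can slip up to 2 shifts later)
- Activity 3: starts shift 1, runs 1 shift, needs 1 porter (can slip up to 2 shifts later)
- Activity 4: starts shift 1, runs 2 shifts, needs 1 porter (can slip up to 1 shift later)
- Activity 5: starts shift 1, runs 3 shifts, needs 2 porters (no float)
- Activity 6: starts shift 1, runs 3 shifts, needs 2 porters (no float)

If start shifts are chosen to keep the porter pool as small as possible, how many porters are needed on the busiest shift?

Early-start (Activity 1@1, Activity 2@1, Activity 3@1, Activity 4@1, Activity 5@1, Activity 6@1) gives peak 8: s1:8  s2:6  s3:4.
Shift Activity 3→3, Activity 4→2.
Schedule Activity 1@1, Activity 2@1, Activity 3@3, Activity 4@2, Activity 5@1, Activity 6@1: s1:6  s2:6  s3:6 — peak 6.
Total porter-shifts = 18 over 3 shifts ⇒ peak ≥ ⌈18/3⌉ = 6, so 6 is optimal.

6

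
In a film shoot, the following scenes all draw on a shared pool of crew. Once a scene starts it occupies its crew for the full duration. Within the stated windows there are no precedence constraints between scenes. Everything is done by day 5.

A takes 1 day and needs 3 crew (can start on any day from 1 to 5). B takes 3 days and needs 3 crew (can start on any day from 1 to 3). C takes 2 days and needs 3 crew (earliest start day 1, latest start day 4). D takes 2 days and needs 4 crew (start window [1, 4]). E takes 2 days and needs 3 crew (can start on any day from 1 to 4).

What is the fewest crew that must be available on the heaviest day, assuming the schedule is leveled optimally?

Early-start (A@1, B@1, C@1, D@1, E@1) gives peak 16: d1:16  d2:13  d3:3  d4:0  d5:0.
Shift C→2, D→4, E→4.
Schedule A@1, B@1, C@2, D@4, E@4: d1:6  d2:6  d3:6  d4:7  d5:7 — peak 7.
Total crew member-days = 32 over 5 days ⇒ peak ≥ ⌈32/5⌉ = 7, so 7 is optimal.

7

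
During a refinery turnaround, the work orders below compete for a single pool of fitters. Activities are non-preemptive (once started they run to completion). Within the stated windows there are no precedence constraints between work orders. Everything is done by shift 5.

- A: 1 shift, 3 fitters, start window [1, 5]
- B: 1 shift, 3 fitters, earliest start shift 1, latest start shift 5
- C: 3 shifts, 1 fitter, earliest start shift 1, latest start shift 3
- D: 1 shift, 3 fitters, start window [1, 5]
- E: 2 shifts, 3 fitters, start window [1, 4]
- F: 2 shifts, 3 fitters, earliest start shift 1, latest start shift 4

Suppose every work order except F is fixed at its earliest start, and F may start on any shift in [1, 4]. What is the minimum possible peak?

13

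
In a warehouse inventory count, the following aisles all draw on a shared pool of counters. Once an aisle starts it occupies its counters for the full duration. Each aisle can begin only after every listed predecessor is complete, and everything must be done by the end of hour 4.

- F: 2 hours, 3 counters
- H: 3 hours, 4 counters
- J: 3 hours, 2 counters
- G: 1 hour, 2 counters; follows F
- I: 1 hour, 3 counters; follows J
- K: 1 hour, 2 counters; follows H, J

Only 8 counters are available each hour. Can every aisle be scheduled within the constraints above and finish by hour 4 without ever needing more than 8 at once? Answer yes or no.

no

The minimum achievable peak is 9; 8 < 9, so no feasible schedule stays within the cap.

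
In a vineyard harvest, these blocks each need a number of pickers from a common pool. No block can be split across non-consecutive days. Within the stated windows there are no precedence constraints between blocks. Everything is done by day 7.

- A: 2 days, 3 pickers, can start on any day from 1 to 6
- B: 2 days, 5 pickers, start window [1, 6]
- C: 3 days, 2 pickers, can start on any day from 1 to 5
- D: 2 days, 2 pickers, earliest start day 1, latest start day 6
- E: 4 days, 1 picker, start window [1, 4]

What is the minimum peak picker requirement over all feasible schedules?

5

Early-start (A@1, B@1, C@1, D@1, E@1) gives peak 13: d1:13  d2:13  d3:3  d4:1  d5:0  d6:0  d7:0.
Shift B→6, C→3, D→3.
Schedule A@1, B@6, C@3, D@3, E@1: d1:4  d2:4  d3:5  d4:5  d5:2  d6:5  d7:5 — peak 5.
Total picker-days = 30 over 7 days ⇒ peak ≥ ⌈30/7⌉ = 5, so 5 is optimal.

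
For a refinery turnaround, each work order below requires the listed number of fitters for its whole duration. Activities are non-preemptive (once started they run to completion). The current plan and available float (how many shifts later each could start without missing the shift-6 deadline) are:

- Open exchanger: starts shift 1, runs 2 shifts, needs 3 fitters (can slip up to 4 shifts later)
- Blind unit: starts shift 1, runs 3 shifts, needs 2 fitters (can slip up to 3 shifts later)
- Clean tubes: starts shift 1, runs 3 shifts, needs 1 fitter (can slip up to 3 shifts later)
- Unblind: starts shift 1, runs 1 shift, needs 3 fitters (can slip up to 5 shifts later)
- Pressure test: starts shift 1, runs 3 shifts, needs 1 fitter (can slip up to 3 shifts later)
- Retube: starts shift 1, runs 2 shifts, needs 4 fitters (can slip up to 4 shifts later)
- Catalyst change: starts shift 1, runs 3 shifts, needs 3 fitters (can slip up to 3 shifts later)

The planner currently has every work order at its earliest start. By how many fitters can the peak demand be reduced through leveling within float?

10

Early-start peak: s1:17  s2:14  s3:7  s4:0  s5:0  s6:0 ⇒ 17.
Leveled (Open exchanger@1, Blind unit@1, Clean tubes@1, Unblind@3, Pressure test@1, Retube@4, Catalyst change@4): s1:7  s2:7  s3:7  s4:7  s5:7  s6:3 ⇒ 7.
Reduction 17 − 7 = 10.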